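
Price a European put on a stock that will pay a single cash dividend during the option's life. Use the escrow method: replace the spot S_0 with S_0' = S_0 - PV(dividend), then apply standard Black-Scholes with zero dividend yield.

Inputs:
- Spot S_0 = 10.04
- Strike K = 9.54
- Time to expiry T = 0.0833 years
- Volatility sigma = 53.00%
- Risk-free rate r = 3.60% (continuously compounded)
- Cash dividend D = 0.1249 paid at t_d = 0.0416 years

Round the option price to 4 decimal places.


Answer: Price = 0.4120

Derivation:
PV(D) = D * exp(-r * t_d) = 0.1249 * 0.99850352 = 0.12471309
S_0' = S_0 - PV(D) = 10.0400 - 0.12471309 = 9.91528691
d1 = (ln(S_0'/K) + (r + sigma^2/2)*T) / (sigma*sqrt(T)) = 0.34832625
d2 = d1 - sigma*sqrt(T) = 0.19535903
exp(-rT) = 0.99700569
N(-d1) = 0.36379759; N(-d2) = 0.42255594
P = K * exp(-rT) * N(-d2) - S_0' * N(-d1) = 9.5400 * 0.99700569 * 0.42255594 - 9.91528691 * 0.36379759 = 0.4120


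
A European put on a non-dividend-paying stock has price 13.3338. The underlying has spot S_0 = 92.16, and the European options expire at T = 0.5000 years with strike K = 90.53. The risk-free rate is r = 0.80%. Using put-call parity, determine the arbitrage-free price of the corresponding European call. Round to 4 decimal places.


Put-call parity: C - P = S_0 * exp(-qT) - K * exp(-rT).
S_0 * exp(-qT) = 92.1600 * 1.00000000 = 92.16000000
K * exp(-rT) = 90.5300 * 0.99600799 = 90.16860328
C = P + S*exp(-qT) - K*exp(-rT)
C = 13.3338 + 92.16000000 - 90.16860328 = 15.3252

Answer: Call price = 15.3252


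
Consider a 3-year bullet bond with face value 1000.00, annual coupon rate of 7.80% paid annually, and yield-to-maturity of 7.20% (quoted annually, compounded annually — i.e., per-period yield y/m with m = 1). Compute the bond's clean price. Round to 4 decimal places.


Coupon per period c = face * coupon_rate / m = 78.000000
Periods per year m = 1; per-period yield y/m = 0.072000
Number of cashflows N = 3
Cashflows (t years, CF_t, discount factor 1/(1+y/m)^(m*t), PV):
  t = 1.0000: CF_t = 78.000000, DF = 0.932836, PV = 72.761194
  t = 2.0000: CF_t = 78.000000, DF = 0.870183, PV = 67.874248
  t = 3.0000: CF_t = 1078.000000, DF = 0.811738, PV = 875.053094
Price P = sum_t PV_t = 1015.688536

Answer: Price = 1015.6885


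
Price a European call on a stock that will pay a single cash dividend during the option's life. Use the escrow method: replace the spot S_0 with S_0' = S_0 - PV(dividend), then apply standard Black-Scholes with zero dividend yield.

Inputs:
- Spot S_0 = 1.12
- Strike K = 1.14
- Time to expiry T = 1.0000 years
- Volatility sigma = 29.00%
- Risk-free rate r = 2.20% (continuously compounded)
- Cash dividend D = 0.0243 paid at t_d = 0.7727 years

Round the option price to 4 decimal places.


PV(D) = D * exp(-r * t_d) = 0.0243 * 0.98314427 = 0.02389041
S_0' = S_0 - PV(D) = 1.1200 - 0.02389041 = 1.09610959
d1 = (ln(S_0'/K) + (r + sigma^2/2)*T) / (sigma*sqrt(T)) = 0.08547902
d2 = d1 - sigma*sqrt(T) = -0.20452098
exp(-rT) = 0.97824024
N(d1) = 0.53405971; N(d2) = 0.41897320
C = S_0' * N(d1) - K * exp(-rT) * N(d2) = 1.09610959 * 0.53405971 - 1.1400 * 0.97824024 * 0.41897320 = 0.1182

Answer: Price = 0.1182


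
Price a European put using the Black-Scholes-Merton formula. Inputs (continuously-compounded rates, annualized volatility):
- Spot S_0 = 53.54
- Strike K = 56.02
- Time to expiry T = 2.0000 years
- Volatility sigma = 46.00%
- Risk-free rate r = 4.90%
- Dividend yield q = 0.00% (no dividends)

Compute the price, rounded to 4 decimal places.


d1 = (ln(S/K) + (r - q + 0.5*sigma^2) * T) / (sigma * sqrt(T)) = 0.40631012
d2 = d1 - sigma * sqrt(T) = -0.24422812
exp(-rT) = 0.90664890; exp(-qT) = 1.00000000
P = K * exp(-rT) * N(-d2) - S_0 * exp(-qT) * N(-d1)
N(-d1) = 0.34225738; N(-d2) = 0.59647293
P = 56.0200 * 0.90664890 * 0.59647293 - 53.5400 * 1.00000000 * 0.34225738 = 11.9707

Answer: Price = 11.9707


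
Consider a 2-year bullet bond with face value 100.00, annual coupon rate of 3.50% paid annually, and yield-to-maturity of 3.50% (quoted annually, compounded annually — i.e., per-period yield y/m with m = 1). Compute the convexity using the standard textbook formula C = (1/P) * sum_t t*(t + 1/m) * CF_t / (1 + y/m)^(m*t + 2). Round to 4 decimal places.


Answer: Convexity = 5.4748

Derivation:
Coupon per period c = face * coupon_rate / m = 3.500000
Periods per year m = 1; per-period yield y/m = 0.035000
Number of cashflows N = 2
Cashflows (t years, CF_t, discount factor 1/(1+y/m)^(m*t), PV):
  t = 1.0000: CF_t = 3.500000, DF = 0.966184, PV = 3.381643
  t = 2.0000: CF_t = 103.500000, DF = 0.933511, PV = 96.618357
Price P = sum_t PV_t = 100.000000
Convexity numerator sum_t t*(t + 1/m) * CF_t / (1+y/m)^(m*t + 2):
  t = 1.0000: term = 6.313599
  t = 2.0000: term = 541.165623
Convexity = (1/P) * sum = 547.479222 / 100.000000 = 5.474792


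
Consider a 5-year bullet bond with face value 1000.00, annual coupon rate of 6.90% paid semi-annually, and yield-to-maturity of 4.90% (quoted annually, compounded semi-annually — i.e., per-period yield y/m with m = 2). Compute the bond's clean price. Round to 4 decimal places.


Coupon per period c = face * coupon_rate / m = 34.500000
Periods per year m = 2; per-period yield y/m = 0.024500
Number of cashflows N = 10
Cashflows (t years, CF_t, discount factor 1/(1+y/m)^(m*t), PV):
  t = 0.5000: CF_t = 34.500000, DF = 0.976086, PV = 33.674963
  t = 1.0000: CF_t = 34.500000, DF = 0.952744, PV = 32.869657
  t = 1.5000: CF_t = 34.500000, DF = 0.929960, PV = 32.083608
  t = 2.0000: CF_t = 34.500000, DF = 0.907721, PV = 31.316358
  t = 2.5000: CF_t = 34.500000, DF = 0.886013, PV = 30.567455
  t = 3.0000: CF_t = 34.500000, DF = 0.864825, PV = 29.836462
  t = 3.5000: CF_t = 34.500000, DF = 0.844143, PV = 29.122949
  t = 4.0000: CF_t = 34.500000, DF = 0.823957, PV = 28.426500
  t = 4.5000: CF_t = 34.500000, DF = 0.804252, PV = 27.746706
  t = 5.0000: CF_t = 1034.500000, DF = 0.785019, PV = 812.102538
Price P = sum_t PV_t = 1087.747196

Answer: Price = 1087.7472


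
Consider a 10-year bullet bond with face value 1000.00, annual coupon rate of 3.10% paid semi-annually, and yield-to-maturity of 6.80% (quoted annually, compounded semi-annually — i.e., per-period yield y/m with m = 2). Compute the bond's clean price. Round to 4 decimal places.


Coupon per period c = face * coupon_rate / m = 15.500000
Periods per year m = 2; per-period yield y/m = 0.034000
Number of cashflows N = 20
Cashflows (t years, CF_t, discount factor 1/(1+y/m)^(m*t), PV):
  t = 0.5000: CF_t = 15.500000, DF = 0.967118, PV = 14.990329
  t = 1.0000: CF_t = 15.500000, DF = 0.935317, PV = 14.497417
  t = 1.5000: CF_t = 15.500000, DF = 0.904562, PV = 14.020712
  t = 2.0000: CF_t = 15.500000, DF = 0.874818, PV = 13.559683
  t = 2.5000: CF_t = 15.500000, DF = 0.846052, PV = 13.113814
  t = 3.0000: CF_t = 15.500000, DF = 0.818233, PV = 12.682605
  t = 3.5000: CF_t = 15.500000, DF = 0.791327, PV = 12.265575
  t = 4.0000: CF_t = 15.500000, DF = 0.765307, PV = 11.862259
  t = 4.5000: CF_t = 15.500000, DF = 0.740142, PV = 11.472204
  t = 5.0000: CF_t = 15.500000, DF = 0.715805, PV = 11.094975
  t = 5.5000: CF_t = 15.500000, DF = 0.692268, PV = 10.730149
  t = 6.0000: CF_t = 15.500000, DF = 0.669505, PV = 10.377321
  t = 6.5000: CF_t = 15.500000, DF = 0.647490, PV = 10.036093
  t = 7.0000: CF_t = 15.500000, DF = 0.626199, PV = 9.706086
  t = 7.5000: CF_t = 15.500000, DF = 0.605608, PV = 9.386931
  t = 8.0000: CF_t = 15.500000, DF = 0.585695, PV = 9.078270
  t = 8.5000: CF_t = 15.500000, DF = 0.566436, PV = 8.779758
  t = 9.0000: CF_t = 15.500000, DF = 0.547810, PV = 8.491062
  t = 9.5000: CF_t = 15.500000, DF = 0.529797, PV = 8.211859
  t = 10.0000: CF_t = 1015.500000, DF = 0.512377, PV = 520.318362
Price P = sum_t PV_t = 734.675463

Answer: Price = 734.6755


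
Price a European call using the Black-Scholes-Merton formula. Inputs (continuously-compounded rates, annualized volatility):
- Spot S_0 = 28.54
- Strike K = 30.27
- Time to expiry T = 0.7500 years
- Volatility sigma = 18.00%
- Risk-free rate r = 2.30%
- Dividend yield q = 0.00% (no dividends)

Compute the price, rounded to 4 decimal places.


Answer: Price = 1.2685

Derivation:
d1 = (ln(S/K) + (r - q + 0.5*sigma^2) * T) / (sigma * sqrt(T)) = -0.18892512
d2 = d1 - sigma * sqrt(T) = -0.34480969
exp(-rT) = 0.98289793; exp(-qT) = 1.00000000
C = S_0 * exp(-qT) * N(d1) - K * exp(-rT) * N(d2)
N(d1) = 0.42507575; N(d2) = 0.36511872
C = 28.5400 * 1.00000000 * 0.42507575 - 30.2700 * 0.98289793 * 0.36511872 = 1.2685


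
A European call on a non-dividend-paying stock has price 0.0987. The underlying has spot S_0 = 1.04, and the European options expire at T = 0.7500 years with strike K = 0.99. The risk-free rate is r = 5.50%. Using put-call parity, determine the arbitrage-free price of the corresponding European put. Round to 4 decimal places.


Answer: Put price = 0.0087

Derivation:
Put-call parity: C - P = S_0 * exp(-qT) - K * exp(-rT).
S_0 * exp(-qT) = 1.0400 * 1.00000000 = 1.04000000
K * exp(-rT) = 0.9900 * 0.95958920 = 0.94999331
P = C - S*exp(-qT) + K*exp(-rT)
P = 0.0987 - 1.04000000 + 0.94999331 = 0.0087


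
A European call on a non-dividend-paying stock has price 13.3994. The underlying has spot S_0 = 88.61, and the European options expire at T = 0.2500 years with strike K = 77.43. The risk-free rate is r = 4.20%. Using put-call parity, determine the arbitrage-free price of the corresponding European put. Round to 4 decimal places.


Answer: Put price = 1.4106

Derivation:
Put-call parity: C - P = S_0 * exp(-qT) - K * exp(-rT).
S_0 * exp(-qT) = 88.6100 * 1.00000000 = 88.61000000
K * exp(-rT) = 77.4300 * 0.98955493 = 76.62123843
P = C - S*exp(-qT) + K*exp(-rT)
P = 13.3994 - 88.61000000 + 76.62123843 = 1.4106


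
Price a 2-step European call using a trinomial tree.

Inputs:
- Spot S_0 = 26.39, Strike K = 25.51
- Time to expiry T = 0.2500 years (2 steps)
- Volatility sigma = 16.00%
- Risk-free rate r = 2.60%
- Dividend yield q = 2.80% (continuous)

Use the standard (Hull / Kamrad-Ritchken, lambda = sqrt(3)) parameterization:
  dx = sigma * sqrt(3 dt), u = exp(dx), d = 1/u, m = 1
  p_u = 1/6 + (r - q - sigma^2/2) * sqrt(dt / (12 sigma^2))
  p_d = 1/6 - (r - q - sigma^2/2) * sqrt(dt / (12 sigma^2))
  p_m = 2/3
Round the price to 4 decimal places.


dt = T/N = 0.125000; dx = sigma*sqrt(3*dt) = 0.097980
u = exp(dx) = 1.102940; d = 1/u = 0.906667
p_u = 0.157226, p_m = 0.666667, p_d = 0.176107
Discount per step: exp(-r*dt) = 0.996755
Stock lattice S(k, j) with j the centered position index:
  k=0: S(0,+0) = 26.3900
  k=1: S(1,-1) = 23.9270; S(1,+0) = 26.3900; S(1,+1) = 29.1066
  k=2: S(2,-2) = 21.6938; S(2,-1) = 23.9270; S(2,+0) = 26.3900; S(2,+1) = 29.1066; S(2,+2) = 32.1028
Terminal payoffs V(N, j) = max(S_T - K, 0):
  V(2,-2) = 0.000000; V(2,-1) = 0.000000; V(2,+0) = 0.880000; V(2,+1) = 3.596594; V(2,+2) = 6.592835
Backward induction: V(k, j) = exp(-r*dt) * [p_u * V(k+1, j+1) + p_m * V(k+1, j) + p_d * V(k+1, j-1)]
  V(1,-1) = exp(-r*dt) * [p_u*0.880000 + p_m*0.000000 + p_d*0.000000] = 0.137910
  V(1,+0) = exp(-r*dt) * [p_u*3.596594 + p_m*0.880000 + p_d*0.000000] = 1.148406
  V(1,+1) = exp(-r*dt) * [p_u*6.592835 + p_m*3.596594 + p_d*0.880000] = 3.577622
  V(0,+0) = exp(-r*dt) * [p_u*3.577622 + p_m*1.148406 + p_d*0.137910] = 1.347998

Answer: Price = V(0,0) = 1.3480


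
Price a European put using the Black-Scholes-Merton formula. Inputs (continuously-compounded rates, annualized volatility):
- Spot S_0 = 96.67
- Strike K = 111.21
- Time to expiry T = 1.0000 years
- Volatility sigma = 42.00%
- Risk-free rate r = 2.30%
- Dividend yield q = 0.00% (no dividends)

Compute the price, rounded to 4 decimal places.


Answer: Price = 23.7331

Derivation:
d1 = (ln(S/K) + (r - q + 0.5*sigma^2) * T) / (sigma * sqrt(T)) = -0.06885045
d2 = d1 - sigma * sqrt(T) = -0.48885045
exp(-rT) = 0.97726248; exp(-qT) = 1.00000000
P = K * exp(-rT) * N(-d2) - S_0 * exp(-qT) * N(-d1)
N(-d1) = 0.52744567; N(-d2) = 0.68752621
P = 111.2100 * 0.97726248 * 0.68752621 - 96.6700 * 1.00000000 * 0.52744567 = 23.7331


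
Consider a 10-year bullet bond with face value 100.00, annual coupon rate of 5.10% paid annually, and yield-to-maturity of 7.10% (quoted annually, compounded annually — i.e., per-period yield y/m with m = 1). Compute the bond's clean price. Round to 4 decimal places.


Coupon per period c = face * coupon_rate / m = 5.100000
Periods per year m = 1; per-period yield y/m = 0.071000
Number of cashflows N = 10
Cashflows (t years, CF_t, discount factor 1/(1+y/m)^(m*t), PV):
  t = 1.0000: CF_t = 5.100000, DF = 0.933707, PV = 4.761905
  t = 2.0000: CF_t = 5.100000, DF = 0.871808, PV = 4.446223
  t = 3.0000: CF_t = 5.100000, DF = 0.814013, PV = 4.151469
  t = 4.0000: CF_t = 5.100000, DF = 0.760050, PV = 3.876255
  t = 5.0000: CF_t = 5.100000, DF = 0.709664, PV = 3.619285
  t = 6.0000: CF_t = 5.100000, DF = 0.662618, PV = 3.379351
  t = 7.0000: CF_t = 5.100000, DF = 0.618691, PV = 3.155323
  t = 8.0000: CF_t = 5.100000, DF = 0.577676, PV = 2.946147
  t = 9.0000: CF_t = 5.100000, DF = 0.539380, PV = 2.750838
  t = 10.0000: CF_t = 105.100000, DF = 0.503623, PV = 52.930745
Price P = sum_t PV_t = 86.017541

Answer: Price = 86.0175


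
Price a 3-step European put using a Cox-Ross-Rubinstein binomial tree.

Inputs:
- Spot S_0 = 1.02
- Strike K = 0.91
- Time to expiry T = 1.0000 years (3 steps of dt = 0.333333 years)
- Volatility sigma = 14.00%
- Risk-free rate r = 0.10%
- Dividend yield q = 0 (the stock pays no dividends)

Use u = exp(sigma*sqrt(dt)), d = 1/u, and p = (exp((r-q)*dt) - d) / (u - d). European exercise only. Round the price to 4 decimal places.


Answer: Price = V(0,0) = 0.0152

Derivation:
dt = T/N = 0.333333
u = exp(sigma*sqrt(dt)) = 1.084186; d = 1/u = 0.922351
p = (exp((r-q)*dt) - d) / (u - d) = 0.481864
Discount per step: exp(-r*dt) = 0.999667
Stock lattice S(k, i) with i counting down-moves:
  k=0: S(0,0) = 1.0200
  k=1: S(1,0) = 1.1059; S(1,1) = 0.9408
  k=2: S(2,0) = 1.1990; S(2,1) = 1.0200; S(2,2) = 0.8677
  k=3: S(3,0) = 1.2999; S(3,1) = 1.1059; S(3,2) = 0.9408; S(3,3) = 0.8004
Terminal payoffs V(N, i) = max(K - S_T, 0):
  V(3,0) = 0.000000; V(3,1) = 0.000000; V(3,2) = 0.000000; V(3,3) = 0.109633
Backward induction: V(k, i) = exp(-r*dt) * [p * V(k+1, i) + (1-p) * V(k+1, i+1)].
  V(2,0) = exp(-r*dt) * [p*0.000000 + (1-p)*0.000000] = 0.000000
  V(2,1) = exp(-r*dt) * [p*0.000000 + (1-p)*0.000000] = 0.000000
  V(2,2) = exp(-r*dt) * [p*0.000000 + (1-p)*0.109633] = 0.056786
  V(1,0) = exp(-r*dt) * [p*0.000000 + (1-p)*0.000000] = 0.000000
  V(1,1) = exp(-r*dt) * [p*0.000000 + (1-p)*0.056786] = 0.029413
  V(0,0) = exp(-r*dt) * [p*0.000000 + (1-p)*0.029413] = 0.015235


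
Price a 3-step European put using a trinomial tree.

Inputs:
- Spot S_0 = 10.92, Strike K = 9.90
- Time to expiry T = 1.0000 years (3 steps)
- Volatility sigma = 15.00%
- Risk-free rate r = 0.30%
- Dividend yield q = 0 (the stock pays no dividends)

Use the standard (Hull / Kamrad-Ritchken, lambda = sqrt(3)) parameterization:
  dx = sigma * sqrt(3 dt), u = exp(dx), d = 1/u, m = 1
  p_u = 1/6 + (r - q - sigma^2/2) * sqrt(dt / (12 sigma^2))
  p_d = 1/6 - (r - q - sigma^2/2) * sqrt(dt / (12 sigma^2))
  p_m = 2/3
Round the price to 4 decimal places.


dt = T/N = 0.333333; dx = sigma*sqrt(3*dt) = 0.150000
u = exp(dx) = 1.161834; d = 1/u = 0.860708
p_u = 0.157500, p_m = 0.666667, p_d = 0.175833
Discount per step: exp(-r*dt) = 0.999000
Stock lattice S(k, j) with j the centered position index:
  k=0: S(0,+0) = 10.9200
  k=1: S(1,-1) = 9.3989; S(1,+0) = 10.9200; S(1,+1) = 12.6872
  k=2: S(2,-2) = 8.0897; S(2,-1) = 9.3989; S(2,+0) = 10.9200; S(2,+1) = 12.6872; S(2,+2) = 14.7405
  k=3: S(3,-3) = 6.9629; S(3,-2) = 8.0897; S(3,-1) = 9.3989; S(3,+0) = 10.9200; S(3,+1) = 12.6872; S(3,+2) = 14.7405; S(3,+3) = 17.1260
Terminal payoffs V(N, j) = max(K - S_T, 0):
  V(3,-3) = 2.937101; V(3,-2) = 1.810265; V(3,-1) = 0.501069; V(3,+0) = 0.000000; V(3,+1) = 0.000000; V(3,+2) = 0.000000; V(3,+3) = 0.000000
Backward induction: V(k, j) = exp(-r*dt) * [p_u * V(k+1, j+1) + p_m * V(k+1, j) + p_d * V(k+1, j-1)]
  V(2,-2) = exp(-r*dt) * [p_u*0.501069 + p_m*1.810265 + p_d*2.937101] = 1.800401
  V(2,-1) = exp(-r*dt) * [p_u*0.000000 + p_m*0.501069 + p_d*1.810265] = 0.651699
  V(2,+0) = exp(-r*dt) * [p_u*0.000000 + p_m*0.000000 + p_d*0.501069] = 0.088017
  V(2,+1) = exp(-r*dt) * [p_u*0.000000 + p_m*0.000000 + p_d*0.000000] = 0.000000
  V(2,+2) = exp(-r*dt) * [p_u*0.000000 + p_m*0.000000 + p_d*0.000000] = 0.000000
  V(1,-1) = exp(-r*dt) * [p_u*0.088017 + p_m*0.651699 + p_d*1.800401] = 0.764134
  V(1,+0) = exp(-r*dt) * [p_u*0.000000 + p_m*0.088017 + p_d*0.651699] = 0.173095
  V(1,+1) = exp(-r*dt) * [p_u*0.000000 + p_m*0.000000 + p_d*0.088017] = 0.015461
  V(0,+0) = exp(-r*dt) * [p_u*0.015461 + p_m*0.173095 + p_d*0.764134] = 0.251940

Answer: Price = V(0,0) = 0.2519


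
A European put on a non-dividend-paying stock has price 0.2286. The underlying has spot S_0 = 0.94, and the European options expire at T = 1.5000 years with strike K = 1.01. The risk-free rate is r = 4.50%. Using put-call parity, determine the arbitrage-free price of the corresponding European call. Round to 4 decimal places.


Put-call parity: C - P = S_0 * exp(-qT) - K * exp(-rT).
S_0 * exp(-qT) = 0.9400 * 1.00000000 = 0.94000000
K * exp(-rT) = 1.0100 * 0.93472772 = 0.94407500
C = P + S*exp(-qT) - K*exp(-rT)
C = 0.2286 + 0.94000000 - 0.94407500 = 0.2245

Answer: Call price = 0.2245


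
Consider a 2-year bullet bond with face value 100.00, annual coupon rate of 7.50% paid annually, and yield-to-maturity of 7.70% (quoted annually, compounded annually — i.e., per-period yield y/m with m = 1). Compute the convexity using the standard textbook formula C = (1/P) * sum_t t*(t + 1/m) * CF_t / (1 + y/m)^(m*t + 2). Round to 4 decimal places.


Coupon per period c = face * coupon_rate / m = 7.500000
Periods per year m = 1; per-period yield y/m = 0.077000
Number of cashflows N = 2
Cashflows (t years, CF_t, discount factor 1/(1+y/m)^(m*t), PV):
  t = 1.0000: CF_t = 7.500000, DF = 0.928505, PV = 6.963788
  t = 2.0000: CF_t = 107.500000, DF = 0.862122, PV = 92.678086
Price P = sum_t PV_t = 99.641875
Convexity numerator sum_t t*(t + 1/m) * CF_t / (1+y/m)^(m*t + 2):
  t = 1.0000: term = 12.007266
  t = 2.0000: term = 479.398755
Convexity = (1/P) * sum = 491.406021 / 99.641875 = 4.931722

Answer: Convexity = 4.9317


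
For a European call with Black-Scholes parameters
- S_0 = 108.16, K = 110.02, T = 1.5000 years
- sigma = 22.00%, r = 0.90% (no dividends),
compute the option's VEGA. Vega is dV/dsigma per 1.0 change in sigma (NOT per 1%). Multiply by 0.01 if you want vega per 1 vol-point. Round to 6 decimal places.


Answer: Vega = 52.458327

Derivation:
d1 = 0.1215445898; d2 = -0.1478992820
phi(d1) = 0.3960063324; exp(-qT) = 1.0000000000; exp(-rT) = 0.9865907163
Vega = S * exp(-qT) * phi(d1) * sqrt(T) = 108.1600 * 1.0000000000 * 0.3960063324 * 1.2247448714 = 52.458327


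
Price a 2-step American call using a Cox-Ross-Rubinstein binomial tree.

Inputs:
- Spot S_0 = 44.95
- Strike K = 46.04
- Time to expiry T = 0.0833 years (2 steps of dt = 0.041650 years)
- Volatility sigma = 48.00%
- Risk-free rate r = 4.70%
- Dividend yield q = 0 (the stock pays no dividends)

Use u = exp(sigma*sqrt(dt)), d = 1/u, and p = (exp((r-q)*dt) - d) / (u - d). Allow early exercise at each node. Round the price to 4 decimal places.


Answer: Price = V(0,0) = 2.0284

Derivation:
dt = T/N = 0.041650
u = exp(sigma*sqrt(dt)) = 1.102919; d = 1/u = 0.906685
p = (exp((r-q)*dt) - d) / (u - d) = 0.485515
Discount per step: exp(-r*dt) = 0.998044
Stock lattice S(k, i) with i counting down-moves:
  k=0: S(0,0) = 44.9500
  k=1: S(1,0) = 49.5762; S(1,1) = 40.7555
  k=2: S(2,0) = 54.6785; S(2,1) = 44.9500; S(2,2) = 36.9524
Terminal payoffs V(N, i) = max(S_T - K, 0):
  V(2,0) = 8.638509; V(2,1) = 0.000000; V(2,2) = 0.000000
Backward induction: V(k, i) = exp(-r*dt) * [p * V(k+1, i) + (1-p) * V(k+1, i+1)]; then take max(V_cont, immediate exercise) for American.
  V(1,0) = exp(-r*dt) * [p*8.638509 + (1-p)*0.000000] = 4.185923; exercise = 3.536194; V(1,0) = max -> 4.185923
  V(1,1) = exp(-r*dt) * [p*0.000000 + (1-p)*0.000000] = 0.000000; exercise = 0.000000; V(1,1) = max -> 0.000000
  V(0,0) = exp(-r*dt) * [p*4.185923 + (1-p)*0.000000] = 2.028354; exercise = 0.000000; V(0,0) = max -> 2.028354


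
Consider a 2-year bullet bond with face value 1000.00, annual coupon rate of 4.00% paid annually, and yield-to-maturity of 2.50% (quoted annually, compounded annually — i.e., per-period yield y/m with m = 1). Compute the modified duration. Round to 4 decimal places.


Answer: Modified duration = 1.9142

Derivation:
Coupon per period c = face * coupon_rate / m = 40.000000
Periods per year m = 1; per-period yield y/m = 0.025000
Number of cashflows N = 2
Cashflows (t years, CF_t, discount factor 1/(1+y/m)^(m*t), PV):
  t = 1.0000: CF_t = 40.000000, DF = 0.975610, PV = 39.024390
  t = 2.0000: CF_t = 1040.000000, DF = 0.951814, PV = 989.886972
Price P = sum_t PV_t = 1028.911362
First compute Macaulay numerator sum_t t * PV_t:
  t * PV_t at t = 1.0000: 39.024390
  t * PV_t at t = 2.0000: 1979.773944
Macaulay duration D = 2018.798334 / 1028.911362 = 1.962072
Modified duration = D / (1 + y/m) = 1.962072 / (1 + 0.025000) = 1.914217


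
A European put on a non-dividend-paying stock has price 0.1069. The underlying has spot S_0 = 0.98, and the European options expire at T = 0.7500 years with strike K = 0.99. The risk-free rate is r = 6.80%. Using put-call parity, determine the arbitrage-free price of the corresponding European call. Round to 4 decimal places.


Answer: Call price = 0.1461

Derivation:
Put-call parity: C - P = S_0 * exp(-qT) - K * exp(-rT).
S_0 * exp(-qT) = 0.9800 * 1.00000000 = 0.98000000
K * exp(-rT) = 0.9900 * 0.95027867 = 0.94077588
C = P + S*exp(-qT) - K*exp(-rT)
C = 0.1069 + 0.98000000 - 0.94077588 = 0.1461


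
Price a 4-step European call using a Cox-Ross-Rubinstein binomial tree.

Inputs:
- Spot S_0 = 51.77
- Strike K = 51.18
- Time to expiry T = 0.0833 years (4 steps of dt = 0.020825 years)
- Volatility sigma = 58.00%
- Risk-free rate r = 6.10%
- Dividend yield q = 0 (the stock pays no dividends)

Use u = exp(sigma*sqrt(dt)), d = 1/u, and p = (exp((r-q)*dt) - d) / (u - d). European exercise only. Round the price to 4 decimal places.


Answer: Price = V(0,0) = 3.7622

Derivation:
dt = T/N = 0.020825
u = exp(sigma*sqrt(dt)) = 1.087302; d = 1/u = 0.919708
p = (exp((r-q)*dt) - d) / (u - d) = 0.486672
Discount per step: exp(-r*dt) = 0.998730
Stock lattice S(k, i) with i counting down-moves:
  k=0: S(0,0) = 51.7700
  k=1: S(1,0) = 56.2896; S(1,1) = 47.6133
  k=2: S(2,0) = 61.2038; S(2,1) = 51.7700; S(2,2) = 43.7903
  k=3: S(3,0) = 66.5470; S(3,1) = 56.2896; S(3,2) = 47.6133; S(3,3) = 40.2743
  k=4: S(4,0) = 72.3566; S(4,1) = 61.2038; S(4,2) = 51.7700; S(4,3) = 43.7903; S(4,4) = 37.0406
Terminal payoffs V(N, i) = max(S_T - K, 0):
  V(4,0) = 21.176624; V(4,1) = 10.023778; V(4,2) = 0.590000; V(4,3) = 0.000000; V(4,4) = 0.000000
Backward induction: V(k, i) = exp(-r*dt) * [p * V(k+1, i) + (1-p) * V(k+1, i+1)].
  V(3,0) = exp(-r*dt) * [p*21.176624 + (1-p)*10.023778] = 15.431941
  V(3,1) = exp(-r*dt) * [p*10.023778 + (1-p)*0.590000] = 5.174579
  V(3,2) = exp(-r*dt) * [p*0.590000 + (1-p)*0.000000] = 0.286772
  V(3,3) = exp(-r*dt) * [p*0.000000 + (1-p)*0.000000] = 0.000000
  V(2,0) = exp(-r*dt) * [p*15.431941 + (1-p)*5.174579] = 10.153643
  V(2,1) = exp(-r*dt) * [p*5.174579 + (1-p)*0.286772] = 2.662147
  V(2,2) = exp(-r*dt) * [p*0.286772 + (1-p)*0.000000] = 0.139387
  V(1,0) = exp(-r*dt) * [p*10.153643 + (1-p)*2.662147] = 6.300041
  V(1,1) = exp(-r*dt) * [p*2.662147 + (1-p)*0.139387] = 1.365408
  V(0,0) = exp(-r*dt) * [p*6.300041 + (1-p)*1.365408] = 3.762174


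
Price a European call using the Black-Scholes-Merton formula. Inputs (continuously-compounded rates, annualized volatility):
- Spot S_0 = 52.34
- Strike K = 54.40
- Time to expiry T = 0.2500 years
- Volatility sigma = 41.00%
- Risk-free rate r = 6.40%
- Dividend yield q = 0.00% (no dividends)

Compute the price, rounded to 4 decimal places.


Answer: Price = 3.7498

Derivation:
d1 = (ln(S/K) + (r - q + 0.5*sigma^2) * T) / (sigma * sqrt(T)) = -0.00775979
d2 = d1 - sigma * sqrt(T) = -0.21275979
exp(-rT) = 0.98412732; exp(-qT) = 1.00000000
C = S_0 * exp(-qT) * N(d1) - K * exp(-rT) * N(d2)
N(d1) = 0.49690432; N(d2) = 0.41575716
C = 52.3400 * 1.00000000 * 0.49690432 - 54.4000 * 0.98412732 * 0.41575716 = 3.7498


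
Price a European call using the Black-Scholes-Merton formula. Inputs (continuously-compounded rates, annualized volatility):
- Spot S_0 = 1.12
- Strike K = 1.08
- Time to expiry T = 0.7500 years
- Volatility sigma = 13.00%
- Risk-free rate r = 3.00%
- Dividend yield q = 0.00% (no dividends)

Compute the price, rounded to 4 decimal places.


Answer: Price = 0.0874

Derivation:
d1 = (ln(S/K) + (r - q + 0.5*sigma^2) * T) / (sigma * sqrt(T)) = 0.57917242
d2 = d1 - sigma * sqrt(T) = 0.46658912
exp(-rT) = 0.97775124; exp(-qT) = 1.00000000
C = S_0 * exp(-qT) * N(d1) - K * exp(-rT) * N(d2)
N(d1) = 0.71876358; N(d2) = 0.67960306
C = 1.1200 * 1.00000000 * 0.71876358 - 1.0800 * 0.97775124 * 0.67960306 = 0.0874


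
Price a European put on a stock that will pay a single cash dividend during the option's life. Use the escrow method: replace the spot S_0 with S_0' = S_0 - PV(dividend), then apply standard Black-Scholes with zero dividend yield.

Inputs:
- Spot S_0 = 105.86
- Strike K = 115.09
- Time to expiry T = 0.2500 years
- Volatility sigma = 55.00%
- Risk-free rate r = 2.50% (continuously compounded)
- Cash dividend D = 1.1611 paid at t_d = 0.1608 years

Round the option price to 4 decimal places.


PV(D) = D * exp(-r * t_d) = 1.1611 * 0.99598807 = 1.15644175
S_0' = S_0 - PV(D) = 105.8600 - 1.15644175 = 104.70355825
d1 = (ln(S_0'/K) + (r + sigma^2/2)*T) / (sigma*sqrt(T)) = -0.18370483
d2 = d1 - sigma*sqrt(T) = -0.45870483
exp(-rT) = 0.99376949
N(-d1) = 0.57287749; N(-d2) = 0.67677693
P = K * exp(-rT) * N(-d2) - S_0' * N(-d1) = 115.0900 * 0.99376949 * 0.67677693 - 104.70355825 * 0.57287749 = 17.4226

Answer: Price = 17.4226


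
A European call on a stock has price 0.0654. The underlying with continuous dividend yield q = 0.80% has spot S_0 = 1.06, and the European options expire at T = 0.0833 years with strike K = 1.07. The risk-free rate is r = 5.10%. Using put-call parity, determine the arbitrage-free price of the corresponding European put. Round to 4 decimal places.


Put-call parity: C - P = S_0 * exp(-qT) - K * exp(-rT).
S_0 * exp(-qT) = 1.0600 * 0.99933382 = 1.05929385
K * exp(-rT) = 1.0700 * 0.99576071 = 1.06546396
P = C - S*exp(-qT) + K*exp(-rT)
P = 0.0654 - 1.05929385 + 1.06546396 = 0.0716

Answer: Put price = 0.0716


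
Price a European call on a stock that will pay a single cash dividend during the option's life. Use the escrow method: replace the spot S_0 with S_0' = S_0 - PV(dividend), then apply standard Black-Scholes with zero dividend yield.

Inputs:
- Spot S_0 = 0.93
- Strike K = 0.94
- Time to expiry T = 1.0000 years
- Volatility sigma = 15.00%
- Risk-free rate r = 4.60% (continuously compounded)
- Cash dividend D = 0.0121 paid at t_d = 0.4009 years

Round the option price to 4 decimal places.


Answer: Price = 0.0651

Derivation:
PV(D) = D * exp(-r * t_d) = 0.0121 * 0.98172760 = 0.01187890
S_0' = S_0 - PV(D) = 0.9300 - 0.01187890 = 0.91812110
d1 = (ln(S_0'/K) + (r + sigma^2/2)*T) / (sigma*sqrt(T)) = 0.22466280
d2 = d1 - sigma*sqrt(T) = 0.07466280
exp(-rT) = 0.95504196
N(d1) = 0.58887920; N(d2) = 0.52975850
C = S_0' * N(d1) - K * exp(-rT) * N(d2) = 0.91812110 * 0.58887920 - 0.9400 * 0.95504196 * 0.52975850 = 0.0651


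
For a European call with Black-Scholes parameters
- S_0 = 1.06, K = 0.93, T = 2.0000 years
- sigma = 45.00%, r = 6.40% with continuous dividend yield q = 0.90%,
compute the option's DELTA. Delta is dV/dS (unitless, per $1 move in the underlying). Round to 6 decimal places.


Answer: Delta = 0.743482

Derivation:
d1 = 0.6966409738; d2 = 0.0602448707
phi(d1) = 0.3129872399; exp(-qT) = 0.9821610324; exp(-rT) = 0.8798533791
N(d1) = 0.7569862465
Delta = exp(-qT) * N(d1) = 0.9821610324 * 0.7569862465 = 0.743482


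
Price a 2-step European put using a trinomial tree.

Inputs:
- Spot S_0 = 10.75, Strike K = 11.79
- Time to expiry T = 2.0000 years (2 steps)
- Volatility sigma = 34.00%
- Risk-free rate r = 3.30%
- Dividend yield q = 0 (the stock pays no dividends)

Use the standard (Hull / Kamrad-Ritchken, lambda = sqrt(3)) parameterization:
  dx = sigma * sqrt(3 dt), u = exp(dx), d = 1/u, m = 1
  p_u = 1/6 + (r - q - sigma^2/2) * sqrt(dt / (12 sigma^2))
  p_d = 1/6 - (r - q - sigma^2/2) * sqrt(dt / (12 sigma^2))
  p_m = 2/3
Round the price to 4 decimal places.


dt = T/N = 1.000000; dx = sigma*sqrt(3*dt) = 0.588897
u = exp(dx) = 1.802000; d = 1/u = 0.554939
p_u = 0.145610, p_m = 0.666667, p_d = 0.187723
Discount per step: exp(-r*dt) = 0.967539
Stock lattice S(k, j) with j the centered position index:
  k=0: S(0,+0) = 10.7500
  k=1: S(1,-1) = 5.9656; S(1,+0) = 10.7500; S(1,+1) = 19.3715
  k=2: S(2,-2) = 3.3105; S(2,-1) = 5.9656; S(2,+0) = 10.7500; S(2,+1) = 19.3715; S(2,+2) = 34.9075
Terminal payoffs V(N, j) = max(K - S_T, 0):
  V(2,-2) = 8.479460; V(2,-1) = 5.824407; V(2,+0) = 1.040000; V(2,+1) = 0.000000; V(2,+2) = 0.000000
Backward induction: V(k, j) = exp(-r*dt) * [p_u * V(k+1, j+1) + p_m * V(k+1, j) + p_d * V(k+1, j-1)]
  V(1,-1) = exp(-r*dt) * [p_u*1.040000 + p_m*5.824407 + p_d*8.479460] = 5.443529
  V(1,+0) = exp(-r*dt) * [p_u*0.000000 + p_m*1.040000 + p_d*5.824407] = 1.728709
  V(1,+1) = exp(-r*dt) * [p_u*0.000000 + p_m*0.000000 + p_d*1.040000] = 0.188894
  V(0,+0) = exp(-r*dt) * [p_u*0.188894 + p_m*1.728709 + p_d*5.443529] = 2.130378

Answer: Price = V(0,0) = 2.1304


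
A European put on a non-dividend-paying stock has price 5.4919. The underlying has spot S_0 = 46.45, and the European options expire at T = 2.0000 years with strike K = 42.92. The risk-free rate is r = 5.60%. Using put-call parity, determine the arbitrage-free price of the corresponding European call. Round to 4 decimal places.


Answer: Call price = 13.5695

Derivation:
Put-call parity: C - P = S_0 * exp(-qT) - K * exp(-rT).
S_0 * exp(-qT) = 46.4500 * 1.00000000 = 46.45000000
K * exp(-rT) = 42.9200 * 0.89404426 = 38.37237953
C = P + S*exp(-qT) - K*exp(-rT)
C = 5.4919 + 46.45000000 - 38.37237953 = 13.5695


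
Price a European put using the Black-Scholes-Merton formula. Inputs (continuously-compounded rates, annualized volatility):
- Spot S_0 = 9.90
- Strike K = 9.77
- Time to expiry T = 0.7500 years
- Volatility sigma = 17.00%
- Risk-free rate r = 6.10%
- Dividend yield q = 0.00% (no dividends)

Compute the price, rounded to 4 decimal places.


d1 = (ln(S/K) + (r - q + 0.5*sigma^2) * T) / (sigma * sqrt(T)) = 0.47414579
d2 = d1 - sigma * sqrt(T) = 0.32692147
exp(-rT) = 0.95528075; exp(-qT) = 1.00000000
P = K * exp(-rT) * N(-d2) - S_0 * exp(-qT) * N(-d1)
N(-d1) = 0.31769797; N(-d2) = 0.37186364
P = 9.7700 * 0.95528075 * 0.37186364 - 9.9000 * 1.00000000 * 0.31769797 = 0.3254

Answer: Price = 0.3254


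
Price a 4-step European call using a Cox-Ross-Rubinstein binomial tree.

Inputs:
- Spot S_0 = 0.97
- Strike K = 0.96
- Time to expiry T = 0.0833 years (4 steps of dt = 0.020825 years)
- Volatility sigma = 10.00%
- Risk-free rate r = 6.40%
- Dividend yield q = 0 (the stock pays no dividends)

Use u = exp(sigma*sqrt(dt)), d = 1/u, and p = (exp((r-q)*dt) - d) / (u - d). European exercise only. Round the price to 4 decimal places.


Answer: Price = V(0,0) = 0.0207

Derivation:
dt = T/N = 0.020825
u = exp(sigma*sqrt(dt)) = 1.014535; d = 1/u = 0.985673
p = (exp((r-q)*dt) - d) / (u - d) = 0.542600
Discount per step: exp(-r*dt) = 0.998668
Stock lattice S(k, i) with i counting down-moves:
  k=0: S(0,0) = 0.9700
  k=1: S(1,0) = 0.9841; S(1,1) = 0.9561
  k=2: S(2,0) = 0.9984; S(2,1) = 0.9700; S(2,2) = 0.9424
  k=3: S(3,0) = 1.0129; S(3,1) = 0.9841; S(3,2) = 0.9561; S(3,3) = 0.9289
  k=4: S(4,0) = 1.0276; S(4,1) = 0.9984; S(4,2) = 0.9700; S(4,3) = 0.9424; S(4,4) = 0.9156
Terminal payoffs V(N, i) = max(S_T - K, 0):
  V(4,0) = 0.067639; V(4,1) = 0.038404; V(4,2) = 0.010000; V(4,3) = 0.000000; V(4,4) = 0.000000
Backward induction: V(k, i) = exp(-r*dt) * [p * V(k+1, i) + (1-p) * V(k+1, i+1)].
  V(3,0) = exp(-r*dt) * [p*0.067639 + (1-p)*0.038404] = 0.054195
  V(3,1) = exp(-r*dt) * [p*0.038404 + (1-p)*0.010000] = 0.025378
  V(3,2) = exp(-r*dt) * [p*0.010000 + (1-p)*0.000000] = 0.005419
  V(3,3) = exp(-r*dt) * [p*0.000000 + (1-p)*0.000000] = 0.000000
  V(2,0) = exp(-r*dt) * [p*0.054195 + (1-p)*0.025378] = 0.040959
  V(2,1) = exp(-r*dt) * [p*0.025378 + (1-p)*0.005419] = 0.016227
  V(2,2) = exp(-r*dt) * [p*0.005419 + (1-p)*0.000000] = 0.002936
  V(1,0) = exp(-r*dt) * [p*0.040959 + (1-p)*0.016227] = 0.029607
  V(1,1) = exp(-r*dt) * [p*0.016227 + (1-p)*0.002936] = 0.010134
  V(0,0) = exp(-r*dt) * [p*0.029607 + (1-p)*0.010134] = 0.020673


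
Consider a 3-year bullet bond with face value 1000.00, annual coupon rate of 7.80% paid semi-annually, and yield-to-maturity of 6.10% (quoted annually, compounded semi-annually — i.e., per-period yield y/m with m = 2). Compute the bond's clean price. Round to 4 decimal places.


Answer: Price = 1045.9699

Derivation:
Coupon per period c = face * coupon_rate / m = 39.000000
Periods per year m = 2; per-period yield y/m = 0.030500
Number of cashflows N = 6
Cashflows (t years, CF_t, discount factor 1/(1+y/m)^(m*t), PV):
  t = 0.5000: CF_t = 39.000000, DF = 0.970403, PV = 37.845706
  t = 1.0000: CF_t = 39.000000, DF = 0.941681, PV = 36.725576
  t = 1.5000: CF_t = 39.000000, DF = 0.913810, PV = 35.638599
  t = 2.0000: CF_t = 39.000000, DF = 0.886764, PV = 34.583793
  t = 2.5000: CF_t = 39.000000, DF = 0.860518, PV = 33.560207
  t = 3.0000: CF_t = 1039.000000, DF = 0.835049, PV = 867.616037
Price P = sum_t PV_t = 1045.969917


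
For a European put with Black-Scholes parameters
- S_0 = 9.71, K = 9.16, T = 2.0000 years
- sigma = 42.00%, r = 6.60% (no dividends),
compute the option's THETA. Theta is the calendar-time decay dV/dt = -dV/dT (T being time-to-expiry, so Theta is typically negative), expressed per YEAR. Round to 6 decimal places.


d1 = 0.6173885738; d2 = 0.0234188776
phi(d1) = 0.3297162448; exp(-qT) = 1.0000000000; exp(-rT) = 0.8763409951
Theta = -S*exp(-qT)*phi(d1)*sigma/(2*sqrt(T)) + r*K*exp(-rT)*N(-d2) - q*S*exp(-qT)*N(-d1)
N(-d1) = 0.2684892284; N(-d2) = 0.4906580735; sqrt(T) = 1.4142135624
Term 1 = -9.7100 * 1.0000000000 * 0.3297162448 * 0.4200 / (2 * 1.4142135624) = -0.4754051387
Term 2 = 0.0660 * 9.1600 * 0.8763409951 * 0.4906580735 = 0.2599509967
Term 3 = 0 (no dividend yield, q = 0)
Theta = -0.4754051387 + (0.2599509967) + (0.0000000000) = -0.215454

Answer: Theta = -0.215454


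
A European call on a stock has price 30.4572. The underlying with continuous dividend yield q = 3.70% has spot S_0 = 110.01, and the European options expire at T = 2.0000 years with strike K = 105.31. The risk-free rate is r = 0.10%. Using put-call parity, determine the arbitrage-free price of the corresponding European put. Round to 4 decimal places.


Put-call parity: C - P = S_0 * exp(-qT) - K * exp(-rT).
S_0 * exp(-qT) = 110.0100 * 0.92867169 = 102.16317304
K * exp(-rT) = 105.3100 * 0.99800200 = 105.09959048
P = C - S*exp(-qT) + K*exp(-rT)
P = 30.4572 - 102.16317304 + 105.09959048 = 33.3936

Answer: Put price = 33.3936


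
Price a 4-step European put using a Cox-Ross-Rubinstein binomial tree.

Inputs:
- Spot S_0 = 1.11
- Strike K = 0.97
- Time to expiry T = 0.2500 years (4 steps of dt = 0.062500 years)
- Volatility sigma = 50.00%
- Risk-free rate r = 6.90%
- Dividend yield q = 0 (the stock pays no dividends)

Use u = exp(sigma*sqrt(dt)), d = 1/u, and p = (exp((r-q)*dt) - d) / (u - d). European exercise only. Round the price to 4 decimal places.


Answer: Price = V(0,0) = 0.0477

Derivation:
dt = T/N = 0.062500
u = exp(sigma*sqrt(dt)) = 1.133148; d = 1/u = 0.882497
p = (exp((r-q)*dt) - d) / (u - d) = 0.486033
Discount per step: exp(-r*dt) = 0.995697
Stock lattice S(k, i) with i counting down-moves:
  k=0: S(0,0) = 1.1100
  k=1: S(1,0) = 1.2578; S(1,1) = 0.9796
  k=2: S(2,0) = 1.4253; S(2,1) = 1.1100; S(2,2) = 0.8645
  k=3: S(3,0) = 1.6150; S(3,1) = 1.2578; S(3,2) = 0.9796; S(3,3) = 0.7629
  k=4: S(4,0) = 1.8301; S(4,1) = 1.4253; S(4,2) = 1.1100; S(4,3) = 0.8645; S(4,4) = 0.6732
Terminal payoffs V(N, i) = max(K - S_T, 0):
  V(4,0) = 0.000000; V(4,1) = 0.000000; V(4,2) = 0.000000; V(4,3) = 0.105531; V(4,4) = 0.296751
Backward induction: V(k, i) = exp(-r*dt) * [p * V(k+1, i) + (1-p) * V(k+1, i+1)].
  V(3,0) = exp(-r*dt) * [p*0.000000 + (1-p)*0.000000] = 0.000000
  V(3,1) = exp(-r*dt) * [p*0.000000 + (1-p)*0.000000] = 0.000000
  V(3,2) = exp(-r*dt) * [p*0.000000 + (1-p)*0.105531] = 0.054006
  V(3,3) = exp(-r*dt) * [p*0.105531 + (1-p)*0.296751] = 0.202935
  V(2,0) = exp(-r*dt) * [p*0.000000 + (1-p)*0.000000] = 0.000000
  V(2,1) = exp(-r*dt) * [p*0.000000 + (1-p)*0.054006] = 0.027638
  V(2,2) = exp(-r*dt) * [p*0.054006 + (1-p)*0.202935] = 0.129989
  V(1,0) = exp(-r*dt) * [p*0.000000 + (1-p)*0.027638] = 0.014144
  V(1,1) = exp(-r*dt) * [p*0.027638 + (1-p)*0.129989] = 0.079898
  V(0,0) = exp(-r*dt) * [p*0.014144 + (1-p)*0.079898] = 0.047733


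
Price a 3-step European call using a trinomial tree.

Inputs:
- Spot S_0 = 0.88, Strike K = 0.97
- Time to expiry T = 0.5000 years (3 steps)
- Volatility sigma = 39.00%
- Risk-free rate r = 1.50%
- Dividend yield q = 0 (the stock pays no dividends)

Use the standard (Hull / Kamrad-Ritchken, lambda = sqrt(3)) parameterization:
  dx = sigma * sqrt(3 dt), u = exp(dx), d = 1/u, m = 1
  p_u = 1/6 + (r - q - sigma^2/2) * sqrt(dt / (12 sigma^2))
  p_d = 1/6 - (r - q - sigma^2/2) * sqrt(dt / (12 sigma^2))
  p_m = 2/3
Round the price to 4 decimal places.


Answer: Price = V(0,0) = 0.0671

Derivation:
dt = T/N = 0.166667; dx = sigma*sqrt(3*dt) = 0.275772
u = exp(dx) = 1.317547; d = 1/u = 0.758986
p_u = 0.148218, p_m = 0.666667, p_d = 0.185115
Discount per step: exp(-r*dt) = 0.997503
Stock lattice S(k, j) with j the centered position index:
  k=0: S(0,+0) = 0.8800
  k=1: S(1,-1) = 0.6679; S(1,+0) = 0.8800; S(1,+1) = 1.1594
  k=2: S(2,-2) = 0.5069; S(2,-1) = 0.6679; S(2,+0) = 0.8800; S(2,+1) = 1.1594; S(2,+2) = 1.5276
  k=3: S(3,-3) = 0.3848; S(3,-2) = 0.5069; S(3,-1) = 0.6679; S(3,+0) = 0.8800; S(3,+1) = 1.1594; S(3,+2) = 1.5276; S(3,+3) = 2.0127
Terminal payoffs V(N, j) = max(S_T - K, 0):
  V(3,-3) = 0.000000; V(3,-2) = 0.000000; V(3,-1) = 0.000000; V(3,+0) = 0.000000; V(3,+1) = 0.189441; V(3,+2) = 0.557618; V(3,+3) = 1.042709
Backward induction: V(k, j) = exp(-r*dt) * [p_u * V(k+1, j+1) + p_m * V(k+1, j) + p_d * V(k+1, j-1)]
  V(2,-2) = exp(-r*dt) * [p_u*0.000000 + p_m*0.000000 + p_d*0.000000] = 0.000000
  V(2,-1) = exp(-r*dt) * [p_u*0.000000 + p_m*0.000000 + p_d*0.000000] = 0.000000
  V(2,+0) = exp(-r*dt) * [p_u*0.189441 + p_m*0.000000 + p_d*0.000000] = 0.028009
  V(2,+1) = exp(-r*dt) * [p_u*0.557618 + p_m*0.189441 + p_d*0.000000] = 0.208422
  V(2,+2) = exp(-r*dt) * [p_u*1.042709 + p_m*0.557618 + p_d*0.189441] = 0.559961
  V(1,-1) = exp(-r*dt) * [p_u*0.028009 + p_m*0.000000 + p_d*0.000000] = 0.004141
  V(1,+0) = exp(-r*dt) * [p_u*0.208422 + p_m*0.028009 + p_d*0.000000] = 0.049441
  V(1,+1) = exp(-r*dt) * [p_u*0.559961 + p_m*0.208422 + p_d*0.028009] = 0.226562
  V(0,+0) = exp(-r*dt) * [p_u*0.226562 + p_m*0.049441 + p_d*0.004141] = 0.067140


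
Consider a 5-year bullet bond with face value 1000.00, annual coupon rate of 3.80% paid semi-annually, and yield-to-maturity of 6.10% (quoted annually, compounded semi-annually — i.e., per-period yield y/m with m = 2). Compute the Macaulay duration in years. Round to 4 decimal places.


Coupon per period c = face * coupon_rate / m = 19.000000
Periods per year m = 2; per-period yield y/m = 0.030500
Number of cashflows N = 10
Cashflows (t years, CF_t, discount factor 1/(1+y/m)^(m*t), PV):
  t = 0.5000: CF_t = 19.000000, DF = 0.970403, PV = 18.437652
  t = 1.0000: CF_t = 19.000000, DF = 0.941681, PV = 17.891947
  t = 1.5000: CF_t = 19.000000, DF = 0.913810, PV = 17.362394
  t = 2.0000: CF_t = 19.000000, DF = 0.886764, PV = 16.848515
  t = 2.5000: CF_t = 19.000000, DF = 0.860518, PV = 16.349844
  t = 3.0000: CF_t = 19.000000, DF = 0.835049, PV = 15.865933
  t = 3.5000: CF_t = 19.000000, DF = 0.810334, PV = 15.396345
  t = 4.0000: CF_t = 19.000000, DF = 0.786350, PV = 14.940655
  t = 4.5000: CF_t = 19.000000, DF = 0.763076, PV = 14.498452
  t = 5.0000: CF_t = 1019.000000, DF = 0.740491, PV = 754.560771
Price P = sum_t PV_t = 902.152508
Macaulay numerator sum_t t * PV_t:
  t * PV_t at t = 0.5000: 9.218826
  t * PV_t at t = 1.0000: 17.891947
  t * PV_t at t = 1.5000: 26.043591
  t * PV_t at t = 2.0000: 33.697029
  t * PV_t at t = 2.5000: 40.874611
  t * PV_t at t = 3.0000: 47.597800
  t * PV_t at t = 3.5000: 53.887207
  t * PV_t at t = 4.0000: 59.762619
  t * PV_t at t = 4.5000: 65.243034
  t * PV_t at t = 5.0000: 3772.803855
Macaulay duration D = (sum_t t * PV_t) / P = 4127.020519 / 902.152508 = 4.574637

Answer: Macaulay duration = 4.5746 years
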